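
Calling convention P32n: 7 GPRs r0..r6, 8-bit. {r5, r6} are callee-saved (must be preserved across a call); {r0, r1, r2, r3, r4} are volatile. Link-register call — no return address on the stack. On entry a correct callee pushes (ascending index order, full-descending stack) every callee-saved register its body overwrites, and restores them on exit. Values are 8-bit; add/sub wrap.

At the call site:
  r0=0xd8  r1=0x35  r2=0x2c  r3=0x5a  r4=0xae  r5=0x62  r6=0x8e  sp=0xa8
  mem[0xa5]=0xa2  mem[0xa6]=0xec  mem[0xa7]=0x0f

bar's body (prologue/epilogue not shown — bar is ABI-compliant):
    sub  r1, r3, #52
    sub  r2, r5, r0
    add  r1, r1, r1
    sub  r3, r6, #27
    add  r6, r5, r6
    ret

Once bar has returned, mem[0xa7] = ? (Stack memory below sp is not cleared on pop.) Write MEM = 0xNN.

prologue: push r6 → mem[0xa7]=0x8e, sp=0xa7
body[0] sub  r1, r3, #52 → r1=0x26
body[1] sub  r2, r5, r0 → r2=0x8a
body[2] add  r1, r1, r1 → r1=0x4c
body[3] sub  r3, r6, #27 → r3=0x73
body[4] add  r6, r5, r6 → r6=0xf0
epilogue: pop r6=0x8e, sp=0xa8
prologue pushed ['r6'] at ['0xa7']

MEM = 0x8e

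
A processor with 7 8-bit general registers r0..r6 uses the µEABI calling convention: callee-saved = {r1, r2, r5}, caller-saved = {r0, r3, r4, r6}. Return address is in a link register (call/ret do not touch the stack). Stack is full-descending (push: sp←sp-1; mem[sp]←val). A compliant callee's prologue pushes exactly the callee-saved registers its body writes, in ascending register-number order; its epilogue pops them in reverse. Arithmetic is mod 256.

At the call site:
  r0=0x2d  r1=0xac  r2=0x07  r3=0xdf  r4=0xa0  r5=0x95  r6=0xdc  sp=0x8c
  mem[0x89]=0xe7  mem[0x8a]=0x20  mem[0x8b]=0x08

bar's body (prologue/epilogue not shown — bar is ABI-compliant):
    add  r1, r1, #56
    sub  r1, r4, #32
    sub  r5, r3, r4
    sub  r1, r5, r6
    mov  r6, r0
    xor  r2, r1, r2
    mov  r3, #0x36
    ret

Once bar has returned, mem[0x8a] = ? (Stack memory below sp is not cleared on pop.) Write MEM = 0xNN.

MEM = 0x07

prologue: push r1 -> mem[0x8b]=0xac, sp=0x8b
prologue: push r2 -> mem[0x8a]=0x07, sp=0x8a
prologue: push r5 -> mem[0x89]=0x95, sp=0x89
body[0] add  r1, r1, #56 -> r1=0xe4
body[1] sub  r1, r4, #32 -> r1=0x80
body[2] sub  r5, r3, r4 -> r5=0x3f
body[3] sub  r1, r5, r6 -> r1=0x63
body[4] mov  r6, r0 -> r6=0x2d
body[5] xor  r2, r1, r2 -> r2=0x64
body[6] mov  r3, #0x36 -> r3=0x36
epilogue: pop r5=0x95, sp=0x8a
epilogue: pop r2=0x07, sp=0x8b
epilogue: pop r1=0xac, sp=0x8c
prologue pushed ['r1', 'r2', 'r5'] at ['0x8b', '0x8a', '0x89']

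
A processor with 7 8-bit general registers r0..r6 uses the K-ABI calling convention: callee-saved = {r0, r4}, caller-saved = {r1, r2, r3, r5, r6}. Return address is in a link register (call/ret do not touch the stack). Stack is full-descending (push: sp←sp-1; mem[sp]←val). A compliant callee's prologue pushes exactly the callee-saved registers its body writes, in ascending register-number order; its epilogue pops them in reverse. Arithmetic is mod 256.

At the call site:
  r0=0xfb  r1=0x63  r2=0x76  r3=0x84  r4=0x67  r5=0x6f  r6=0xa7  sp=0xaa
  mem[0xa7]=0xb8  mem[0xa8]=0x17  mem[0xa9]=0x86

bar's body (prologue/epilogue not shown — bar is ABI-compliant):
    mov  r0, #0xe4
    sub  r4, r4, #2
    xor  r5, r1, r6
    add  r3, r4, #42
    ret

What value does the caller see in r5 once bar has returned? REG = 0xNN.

REG = 0xc4

prologue: push r0 → mem[0xa9]=0xfb, sp=0xa9
prologue: push r4 → mem[0xa8]=0x67, sp=0xa8
body[0] mov  r0, #0xe4 → r0=0xe4
body[1] sub  r4, r4, #2 → r4=0x65
body[2] xor  r5, r1, r6 → r5=0xc4
body[3] add  r3, r4, #42 → r3=0x8f
epilogue: pop r4=0x67, sp=0xa9
epilogue: pop r0=0xfb, sp=0xaa
r5 is caller-saved → body value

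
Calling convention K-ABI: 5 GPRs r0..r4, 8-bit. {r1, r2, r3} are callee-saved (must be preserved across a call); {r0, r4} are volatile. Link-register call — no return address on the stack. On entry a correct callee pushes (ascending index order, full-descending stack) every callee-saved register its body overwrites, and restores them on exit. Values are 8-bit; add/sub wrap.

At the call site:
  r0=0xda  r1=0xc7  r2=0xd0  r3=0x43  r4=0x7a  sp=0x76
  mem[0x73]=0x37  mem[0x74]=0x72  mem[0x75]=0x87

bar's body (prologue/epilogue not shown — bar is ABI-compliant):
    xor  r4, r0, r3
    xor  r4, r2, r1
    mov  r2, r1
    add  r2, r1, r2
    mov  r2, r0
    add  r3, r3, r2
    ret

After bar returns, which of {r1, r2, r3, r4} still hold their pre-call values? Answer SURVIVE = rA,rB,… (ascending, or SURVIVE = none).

prologue: push r2 -> mem[0x75]=0xd0, sp=0x75
prologue: push r3 -> mem[0x74]=0x43, sp=0x74
body[0] xor  r4, r0, r3 -> r4=0x99
body[1] xor  r4, r2, r1 -> r4=0x17
body[2] mov  r2, r1 -> r2=0xc7
body[3] add  r2, r1, r2 -> r2=0x8e
body[4] mov  r2, r0 -> r2=0xda
body[5] add  r3, r3, r2 -> r3=0x1d
epilogue: pop r3=0x43, sp=0x75
epilogue: pop r2=0xd0, sp=0x76
r1: callee-saved, written=False
r2: callee-saved, written=True
r3: callee-saved, written=True
r4: caller-saved, written=True

SURVIVE = r1,r2,r3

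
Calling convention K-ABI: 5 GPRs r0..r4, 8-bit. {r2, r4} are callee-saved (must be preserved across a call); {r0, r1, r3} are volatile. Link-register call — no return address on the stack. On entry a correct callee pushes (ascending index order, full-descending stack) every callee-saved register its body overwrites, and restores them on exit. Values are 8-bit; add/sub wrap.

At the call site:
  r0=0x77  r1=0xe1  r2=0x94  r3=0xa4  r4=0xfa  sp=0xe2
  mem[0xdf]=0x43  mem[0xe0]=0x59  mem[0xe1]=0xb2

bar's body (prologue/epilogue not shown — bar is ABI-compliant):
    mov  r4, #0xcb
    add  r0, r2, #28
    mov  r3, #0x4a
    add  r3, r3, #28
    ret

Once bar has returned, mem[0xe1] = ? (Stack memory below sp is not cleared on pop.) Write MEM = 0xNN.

prologue: push r4 -> mem[0xe1]=0xfa, sp=0xe1
body[0] mov  r4, #0xcb -> r4=0xcb
body[1] add  r0, r2, #28 -> r0=0xb0
body[2] mov  r3, #0x4a -> r3=0x4a
body[3] add  r3, r3, #28 -> r3=0x66
epilogue: pop r4=0xfa, sp=0xe2
prologue pushed ['r4'] at ['0xe1']

MEM = 0xfa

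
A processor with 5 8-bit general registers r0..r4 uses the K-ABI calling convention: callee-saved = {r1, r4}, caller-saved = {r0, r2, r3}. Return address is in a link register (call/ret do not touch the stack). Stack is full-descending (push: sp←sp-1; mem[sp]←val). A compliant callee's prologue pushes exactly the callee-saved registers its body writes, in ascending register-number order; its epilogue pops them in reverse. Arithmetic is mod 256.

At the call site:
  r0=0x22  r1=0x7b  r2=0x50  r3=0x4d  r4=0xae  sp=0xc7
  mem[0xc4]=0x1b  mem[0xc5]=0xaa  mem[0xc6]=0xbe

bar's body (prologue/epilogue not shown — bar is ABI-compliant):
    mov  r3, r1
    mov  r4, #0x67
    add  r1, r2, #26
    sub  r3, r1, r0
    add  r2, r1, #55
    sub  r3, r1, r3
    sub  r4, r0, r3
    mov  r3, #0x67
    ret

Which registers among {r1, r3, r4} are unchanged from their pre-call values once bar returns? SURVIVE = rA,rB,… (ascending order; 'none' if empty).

prologue: push r1 -> mem[0xc6]=0x7b, sp=0xc6
prologue: push r4 -> mem[0xc5]=0xae, sp=0xc5
body[0] mov  r3, r1 -> r3=0x7b
body[1] mov  r4, #0x67 -> r4=0x67
body[2] add  r1, r2, #26 -> r1=0x6a
body[3] sub  r3, r1, r0 -> r3=0x48
body[4] add  r2, r1, #55 -> r2=0xa1
body[5] sub  r3, r1, r3 -> r3=0x22
body[6] sub  r4, r0, r3 -> r4=0x00
body[7] mov  r3, #0x67 -> r3=0x67
epilogue: pop r4=0xae, sp=0xc6
epilogue: pop r1=0x7b, sp=0xc7
r1: callee-saved, written=True
r3: caller-saved, written=True
r4: callee-saved, written=True

SURVIVE = r1,r4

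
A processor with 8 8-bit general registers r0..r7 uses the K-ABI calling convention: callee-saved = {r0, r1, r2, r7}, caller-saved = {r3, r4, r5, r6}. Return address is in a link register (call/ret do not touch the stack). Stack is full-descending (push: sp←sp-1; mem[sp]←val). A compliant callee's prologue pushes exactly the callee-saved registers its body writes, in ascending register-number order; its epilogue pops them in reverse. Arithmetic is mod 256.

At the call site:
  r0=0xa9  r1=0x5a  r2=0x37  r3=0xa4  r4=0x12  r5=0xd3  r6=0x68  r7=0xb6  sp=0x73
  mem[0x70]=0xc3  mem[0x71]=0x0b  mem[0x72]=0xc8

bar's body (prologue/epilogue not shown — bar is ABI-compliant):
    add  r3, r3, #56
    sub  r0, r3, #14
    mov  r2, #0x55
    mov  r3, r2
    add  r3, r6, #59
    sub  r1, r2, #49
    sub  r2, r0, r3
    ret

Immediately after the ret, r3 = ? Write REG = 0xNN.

prologue: push r0 → mem[0x72]=0xa9, sp=0x72
prologue: push r1 → mem[0x71]=0x5a, sp=0x71
prologue: push r2 → mem[0x70]=0x37, sp=0x70
body[0] add  r3, r3, #56 → r3=0xdc
body[1] sub  r0, r3, #14 → r0=0xce
body[2] mov  r2, #0x55 → r2=0x55
body[3] mov  r3, r2 → r3=0x55
body[4] add  r3, r6, #59 → r3=0xa3
body[5] sub  r1, r2, #49 → r1=0x24
body[6] sub  r2, r0, r3 → r2=0x2b
epilogue: pop r2=0x37, sp=0x71
epilogue: pop r1=0x5a, sp=0x72
epilogue: pop r0=0xa9, sp=0x73
r3 is caller-saved → body value

REG = 0xa3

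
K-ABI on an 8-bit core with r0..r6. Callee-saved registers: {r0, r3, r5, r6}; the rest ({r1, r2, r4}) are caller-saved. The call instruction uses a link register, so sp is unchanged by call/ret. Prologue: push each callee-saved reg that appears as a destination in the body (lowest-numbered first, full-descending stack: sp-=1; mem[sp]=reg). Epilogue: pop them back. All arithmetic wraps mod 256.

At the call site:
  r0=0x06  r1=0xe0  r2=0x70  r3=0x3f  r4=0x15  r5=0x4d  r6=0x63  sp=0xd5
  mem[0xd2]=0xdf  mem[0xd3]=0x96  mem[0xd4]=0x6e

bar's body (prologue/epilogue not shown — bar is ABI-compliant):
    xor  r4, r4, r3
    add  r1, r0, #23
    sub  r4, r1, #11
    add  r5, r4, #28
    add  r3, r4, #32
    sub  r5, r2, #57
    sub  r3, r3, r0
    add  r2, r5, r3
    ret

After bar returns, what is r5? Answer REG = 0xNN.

REG = 0x4d

prologue: push r3 -> mem[0xd4]=0x3f, sp=0xd4
prologue: push r5 -> mem[0xd3]=0x4d, sp=0xd3
body[0] xor  r4, r4, r3 -> r4=0x2a
body[1] add  r1, r0, #23 -> r1=0x1d
body[2] sub  r4, r1, #11 -> r4=0x12
body[3] add  r5, r4, #28 -> r5=0x2e
body[4] add  r3, r4, #32 -> r3=0x32
body[5] sub  r5, r2, #57 -> r5=0x37
body[6] sub  r3, r3, r0 -> r3=0x2c
body[7] add  r2, r5, r3 -> r2=0x63
epilogue: pop r5=0x4d, sp=0xd4
epilogue: pop r3=0x3f, sp=0xd5
r5 is callee-saved -> restored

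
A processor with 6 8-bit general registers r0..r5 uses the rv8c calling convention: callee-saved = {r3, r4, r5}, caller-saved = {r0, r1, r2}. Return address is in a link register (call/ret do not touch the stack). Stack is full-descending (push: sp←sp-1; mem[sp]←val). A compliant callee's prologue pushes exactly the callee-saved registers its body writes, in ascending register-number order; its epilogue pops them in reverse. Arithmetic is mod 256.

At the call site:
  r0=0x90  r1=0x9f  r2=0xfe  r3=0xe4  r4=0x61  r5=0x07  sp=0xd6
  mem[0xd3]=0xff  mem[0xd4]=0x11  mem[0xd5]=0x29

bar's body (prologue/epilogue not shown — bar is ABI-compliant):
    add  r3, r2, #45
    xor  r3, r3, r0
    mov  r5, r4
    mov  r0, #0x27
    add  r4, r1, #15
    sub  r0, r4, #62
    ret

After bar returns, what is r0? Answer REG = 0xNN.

prologue: push r3 → mem[0xd5]=0xe4, sp=0xd5
prologue: push r4 → mem[0xd4]=0x61, sp=0xd4
prologue: push r5 → mem[0xd3]=0x07, sp=0xd3
body[0] add  r3, r2, #45 → r3=0x2b
body[1] xor  r3, r3, r0 → r3=0xbb
body[2] mov  r5, r4 → r5=0x61
body[3] mov  r0, #0x27 → r0=0x27
body[4] add  r4, r1, #15 → r4=0xae
body[5] sub  r0, r4, #62 → r0=0x70
epilogue: pop r5=0x07, sp=0xd4
epilogue: pop r4=0x61, sp=0xd5
epilogue: pop r3=0xe4, sp=0xd6
r0 is caller-saved → body value

REG = 0x70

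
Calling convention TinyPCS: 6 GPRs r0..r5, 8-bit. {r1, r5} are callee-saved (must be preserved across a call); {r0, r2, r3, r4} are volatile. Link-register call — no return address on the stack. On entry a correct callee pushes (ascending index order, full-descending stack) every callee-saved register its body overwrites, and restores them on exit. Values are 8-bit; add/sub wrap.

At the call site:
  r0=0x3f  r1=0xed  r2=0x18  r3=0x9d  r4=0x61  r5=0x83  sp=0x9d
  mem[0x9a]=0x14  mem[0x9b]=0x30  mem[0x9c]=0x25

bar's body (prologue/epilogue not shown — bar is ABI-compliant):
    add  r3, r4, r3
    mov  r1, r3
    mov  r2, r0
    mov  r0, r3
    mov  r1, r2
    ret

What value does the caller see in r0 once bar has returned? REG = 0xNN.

prologue: push r1 -> mem[0x9c]=0xed, sp=0x9c
body[0] add  r3, r4, r3 -> r3=0xfe
body[1] mov  r1, r3 -> r1=0xfe
body[2] mov  r2, r0 -> r2=0x3f
body[3] mov  r0, r3 -> r0=0xfe
body[4] mov  r1, r2 -> r1=0x3f
epilogue: pop r1=0xed, sp=0x9d
r0 is caller-saved -> body value

REG = 0xfe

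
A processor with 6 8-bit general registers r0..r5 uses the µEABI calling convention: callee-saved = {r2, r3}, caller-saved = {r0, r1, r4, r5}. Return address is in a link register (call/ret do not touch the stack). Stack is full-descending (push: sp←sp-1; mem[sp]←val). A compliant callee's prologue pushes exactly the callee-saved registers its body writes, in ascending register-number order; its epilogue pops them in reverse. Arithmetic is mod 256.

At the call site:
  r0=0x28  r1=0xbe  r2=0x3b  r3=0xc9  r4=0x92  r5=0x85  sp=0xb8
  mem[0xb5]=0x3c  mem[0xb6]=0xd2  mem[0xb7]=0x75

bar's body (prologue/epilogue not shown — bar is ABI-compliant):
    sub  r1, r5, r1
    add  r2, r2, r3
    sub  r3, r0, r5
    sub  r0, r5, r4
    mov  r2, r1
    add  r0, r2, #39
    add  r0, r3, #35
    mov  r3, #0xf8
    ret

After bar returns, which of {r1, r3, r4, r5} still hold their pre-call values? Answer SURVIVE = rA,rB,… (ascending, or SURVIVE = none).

prologue: push r2 -> mem[0xb7]=0x3b, sp=0xb7
prologue: push r3 -> mem[0xb6]=0xc9, sp=0xb6
body[0] sub  r1, r5, r1 -> r1=0xc7
body[1] add  r2, r2, r3 -> r2=0x04
body[2] sub  r3, r0, r5 -> r3=0xa3
body[3] sub  r0, r5, r4 -> r0=0xf3
body[4] mov  r2, r1 -> r2=0xc7
body[5] add  r0, r2, #39 -> r0=0xee
body[6] add  r0, r3, #35 -> r0=0xc6
body[7] mov  r3, #0xf8 -> r3=0xf8
epilogue: pop r3=0xc9, sp=0xb7
epilogue: pop r2=0x3b, sp=0xb8
r1: caller-saved, written=True
r3: callee-saved, written=True
r4: caller-saved, written=False
r5: caller-saved, written=False

SURVIVE = r3,r4,r5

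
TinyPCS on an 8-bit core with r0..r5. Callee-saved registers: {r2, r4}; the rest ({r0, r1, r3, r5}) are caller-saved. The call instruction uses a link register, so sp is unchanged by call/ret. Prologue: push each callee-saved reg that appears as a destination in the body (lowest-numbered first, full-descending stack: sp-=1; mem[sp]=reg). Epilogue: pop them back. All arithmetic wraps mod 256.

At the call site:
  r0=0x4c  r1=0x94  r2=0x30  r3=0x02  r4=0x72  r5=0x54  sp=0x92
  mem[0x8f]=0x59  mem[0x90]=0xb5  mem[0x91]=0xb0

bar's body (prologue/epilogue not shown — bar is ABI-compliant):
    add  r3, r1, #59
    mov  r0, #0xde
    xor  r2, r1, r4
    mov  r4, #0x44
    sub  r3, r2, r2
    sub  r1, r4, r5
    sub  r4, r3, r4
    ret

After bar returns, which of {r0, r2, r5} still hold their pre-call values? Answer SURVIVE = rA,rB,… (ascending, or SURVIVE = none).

SURVIVE = r2,r5

prologue: push r2 -> mem[0x91]=0x30, sp=0x91
prologue: push r4 -> mem[0x90]=0x72, sp=0x90
body[0] add  r3, r1, #59 -> r3=0xcf
body[1] mov  r0, #0xde -> r0=0xde
body[2] xor  r2, r1, r4 -> r2=0xe6
body[3] mov  r4, #0x44 -> r4=0x44
body[4] sub  r3, r2, r2 -> r3=0x00
body[5] sub  r1, r4, r5 -> r1=0xf0
body[6] sub  r4, r3, r4 -> r4=0xbc
epilogue: pop r4=0x72, sp=0x91
epilogue: pop r2=0x30, sp=0x92
r0: caller-saved, written=True
r2: callee-saved, written=True
r5: caller-saved, written=False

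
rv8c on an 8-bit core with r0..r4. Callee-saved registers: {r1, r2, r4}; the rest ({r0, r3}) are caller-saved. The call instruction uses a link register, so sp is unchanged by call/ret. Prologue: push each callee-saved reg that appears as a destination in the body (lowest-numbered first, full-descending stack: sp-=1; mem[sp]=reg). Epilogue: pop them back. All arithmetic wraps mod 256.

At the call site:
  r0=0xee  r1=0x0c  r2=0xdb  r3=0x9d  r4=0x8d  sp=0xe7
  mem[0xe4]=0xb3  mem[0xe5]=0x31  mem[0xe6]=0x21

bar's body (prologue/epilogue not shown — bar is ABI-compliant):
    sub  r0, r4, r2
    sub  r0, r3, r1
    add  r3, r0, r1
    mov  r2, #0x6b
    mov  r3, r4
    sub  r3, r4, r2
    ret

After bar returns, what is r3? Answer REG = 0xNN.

REG = 0x22

prologue: push r2 → mem[0xe6]=0xdb, sp=0xe6
body[0] sub  r0, r4, r2 → r0=0xb2
body[1] sub  r0, r3, r1 → r0=0x91
body[2] add  r3, r0, r1 → r3=0x9d
body[3] mov  r2, #0x6b → r2=0x6b
body[4] mov  r3, r4 → r3=0x8d
body[5] sub  r3, r4, r2 → r3=0x22
epilogue: pop r2=0xdb, sp=0xe7
r3 is caller-saved → body value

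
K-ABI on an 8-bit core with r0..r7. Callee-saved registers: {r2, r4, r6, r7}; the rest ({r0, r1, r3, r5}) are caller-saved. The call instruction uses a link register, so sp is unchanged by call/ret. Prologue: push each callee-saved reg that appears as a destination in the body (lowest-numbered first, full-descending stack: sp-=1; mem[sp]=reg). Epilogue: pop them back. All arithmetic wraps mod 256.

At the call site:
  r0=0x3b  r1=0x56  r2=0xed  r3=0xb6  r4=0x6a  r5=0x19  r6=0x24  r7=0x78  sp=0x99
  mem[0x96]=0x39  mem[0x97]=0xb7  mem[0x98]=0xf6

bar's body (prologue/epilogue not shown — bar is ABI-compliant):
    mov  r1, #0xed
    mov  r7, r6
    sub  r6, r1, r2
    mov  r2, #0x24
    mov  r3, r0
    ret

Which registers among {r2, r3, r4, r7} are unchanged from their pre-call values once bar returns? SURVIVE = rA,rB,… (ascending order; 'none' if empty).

prologue: push r2 → mem[0x98]=0xed, sp=0x98
prologue: push r6 → mem[0x97]=0x24, sp=0x97
prologue: push r7 → mem[0x96]=0x78, sp=0x96
body[0] mov  r1, #0xed → r1=0xed
body[1] mov  r7, r6 → r7=0x24
body[2] sub  r6, r1, r2 → r6=0x00
body[3] mov  r2, #0x24 → r2=0x24
body[4] mov  r3, r0 → r3=0x3b
epilogue: pop r7=0x78, sp=0x97
epilogue: pop r6=0x24, sp=0x98
epilogue: pop r2=0xed, sp=0x99
r2: callee-saved, written=True
r3: caller-saved, written=True
r4: callee-saved, written=False
r7: callee-saved, written=True

SURVIVE = r2,r4,r7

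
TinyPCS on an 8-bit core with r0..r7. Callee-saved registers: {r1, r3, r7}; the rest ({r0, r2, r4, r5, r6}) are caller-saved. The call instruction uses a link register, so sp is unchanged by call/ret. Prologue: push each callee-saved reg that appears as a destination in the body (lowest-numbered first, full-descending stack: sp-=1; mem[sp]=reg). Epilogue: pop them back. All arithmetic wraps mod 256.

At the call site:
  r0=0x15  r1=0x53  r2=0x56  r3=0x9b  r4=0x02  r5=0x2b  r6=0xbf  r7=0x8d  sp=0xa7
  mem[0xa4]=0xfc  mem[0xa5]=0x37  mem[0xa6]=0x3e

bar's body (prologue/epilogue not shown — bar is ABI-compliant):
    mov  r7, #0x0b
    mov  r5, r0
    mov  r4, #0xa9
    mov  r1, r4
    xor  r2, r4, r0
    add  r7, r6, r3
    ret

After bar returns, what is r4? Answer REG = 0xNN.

prologue: push r1 -> mem[0xa6]=0x53, sp=0xa6
prologue: push r7 -> mem[0xa5]=0x8d, sp=0xa5
body[0] mov  r7, #0x0b -> r7=0x0b
body[1] mov  r5, r0 -> r5=0x15
body[2] mov  r4, #0xa9 -> r4=0xa9
body[3] mov  r1, r4 -> r1=0xa9
body[4] xor  r2, r4, r0 -> r2=0xbc
body[5] add  r7, r6, r3 -> r7=0x5a
epilogue: pop r7=0x8d, sp=0xa6
epilogue: pop r1=0x53, sp=0xa7
r4 is caller-saved -> body value

REG = 0xa9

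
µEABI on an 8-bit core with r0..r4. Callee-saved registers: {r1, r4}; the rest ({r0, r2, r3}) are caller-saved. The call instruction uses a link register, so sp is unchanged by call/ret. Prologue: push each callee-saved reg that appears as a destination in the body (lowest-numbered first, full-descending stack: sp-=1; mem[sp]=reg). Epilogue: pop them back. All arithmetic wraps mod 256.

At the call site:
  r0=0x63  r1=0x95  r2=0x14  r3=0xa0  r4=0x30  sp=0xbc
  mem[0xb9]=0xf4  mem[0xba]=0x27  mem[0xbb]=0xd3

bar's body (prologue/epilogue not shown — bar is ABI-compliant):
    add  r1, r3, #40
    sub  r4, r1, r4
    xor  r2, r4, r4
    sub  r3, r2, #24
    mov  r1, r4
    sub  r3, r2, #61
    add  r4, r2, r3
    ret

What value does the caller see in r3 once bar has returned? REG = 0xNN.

prologue: push r1 -> mem[0xbb]=0x95, sp=0xbb
prologue: push r4 -> mem[0xba]=0x30, sp=0xba
body[0] add  r1, r3, #40 -> r1=0xc8
body[1] sub  r4, r1, r4 -> r4=0x98
body[2] xor  r2, r4, r4 -> r2=0x00
body[3] sub  r3, r2, #24 -> r3=0xe8
body[4] mov  r1, r4 -> r1=0x98
body[5] sub  r3, r2, #61 -> r3=0xc3
body[6] add  r4, r2, r3 -> r4=0xc3
epilogue: pop r4=0x30, sp=0xbb
epilogue: pop r1=0x95, sp=0xbc
r3 is caller-saved -> body value

REG = 0xc3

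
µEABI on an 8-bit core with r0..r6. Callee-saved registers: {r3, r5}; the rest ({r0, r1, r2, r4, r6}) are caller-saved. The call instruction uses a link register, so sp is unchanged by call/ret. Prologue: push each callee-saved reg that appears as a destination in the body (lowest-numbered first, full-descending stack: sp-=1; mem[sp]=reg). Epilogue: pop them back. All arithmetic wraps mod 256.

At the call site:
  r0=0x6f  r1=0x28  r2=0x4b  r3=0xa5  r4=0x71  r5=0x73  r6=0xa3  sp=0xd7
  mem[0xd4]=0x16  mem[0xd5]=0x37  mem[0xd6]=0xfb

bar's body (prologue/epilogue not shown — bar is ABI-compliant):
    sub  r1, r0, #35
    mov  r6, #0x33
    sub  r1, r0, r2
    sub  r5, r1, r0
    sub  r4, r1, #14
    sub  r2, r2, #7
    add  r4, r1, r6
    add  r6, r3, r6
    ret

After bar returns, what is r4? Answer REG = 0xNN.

REG = 0x57

prologue: push r5 -> mem[0xd6]=0x73, sp=0xd6
body[0] sub  r1, r0, #35 -> r1=0x4c
body[1] mov  r6, #0x33 -> r6=0x33
body[2] sub  r1, r0, r2 -> r1=0x24
body[3] sub  r5, r1, r0 -> r5=0xb5
body[4] sub  r4, r1, #14 -> r4=0x16
body[5] sub  r2, r2, #7 -> r2=0x44
body[6] add  r4, r1, r6 -> r4=0x57
body[7] add  r6, r3, r6 -> r6=0xd8
epilogue: pop r5=0x73, sp=0xd7
r4 is caller-saved -> body value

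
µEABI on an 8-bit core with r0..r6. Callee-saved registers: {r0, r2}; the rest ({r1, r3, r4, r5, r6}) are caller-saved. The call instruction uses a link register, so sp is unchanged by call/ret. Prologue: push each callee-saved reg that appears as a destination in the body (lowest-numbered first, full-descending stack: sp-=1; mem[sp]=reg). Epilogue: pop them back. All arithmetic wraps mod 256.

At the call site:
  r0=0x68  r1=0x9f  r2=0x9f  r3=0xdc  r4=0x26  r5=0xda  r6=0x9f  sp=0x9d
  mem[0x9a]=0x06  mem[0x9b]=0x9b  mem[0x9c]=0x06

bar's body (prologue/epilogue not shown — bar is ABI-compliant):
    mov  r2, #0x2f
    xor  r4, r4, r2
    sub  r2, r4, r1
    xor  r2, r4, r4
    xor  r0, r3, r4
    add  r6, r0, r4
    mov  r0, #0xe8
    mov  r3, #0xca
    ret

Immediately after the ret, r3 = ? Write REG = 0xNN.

REG = 0xca

prologue: push r0 -> mem[0x9c]=0x68, sp=0x9c
prologue: push r2 -> mem[0x9b]=0x9f, sp=0x9b
body[0] mov  r2, #0x2f -> r2=0x2f
body[1] xor  r4, r4, r2 -> r4=0x09
body[2] sub  r2, r4, r1 -> r2=0x6a
body[3] xor  r2, r4, r4 -> r2=0x00
body[4] xor  r0, r3, r4 -> r0=0xd5
body[5] add  r6, r0, r4 -> r6=0xde
body[6] mov  r0, #0xe8 -> r0=0xe8
body[7] mov  r3, #0xca -> r3=0xca
epilogue: pop r2=0x9f, sp=0x9c
epilogue: pop r0=0x68, sp=0x9d
r3 is caller-saved -> body value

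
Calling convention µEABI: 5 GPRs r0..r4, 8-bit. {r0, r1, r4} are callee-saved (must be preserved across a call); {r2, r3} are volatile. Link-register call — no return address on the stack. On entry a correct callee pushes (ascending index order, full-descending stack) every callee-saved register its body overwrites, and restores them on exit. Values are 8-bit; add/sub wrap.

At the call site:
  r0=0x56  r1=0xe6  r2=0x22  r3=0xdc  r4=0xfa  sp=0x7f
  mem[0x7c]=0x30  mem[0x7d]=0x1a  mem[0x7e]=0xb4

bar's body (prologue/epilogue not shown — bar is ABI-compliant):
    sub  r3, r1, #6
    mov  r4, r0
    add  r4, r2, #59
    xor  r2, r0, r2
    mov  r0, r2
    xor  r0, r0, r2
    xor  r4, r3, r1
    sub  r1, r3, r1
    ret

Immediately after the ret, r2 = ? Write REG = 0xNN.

REG = 0x74

prologue: push r0 → mem[0x7e]=0x56, sp=0x7e
prologue: push r1 → mem[0x7d]=0xe6, sp=0x7d
prologue: push r4 → mem[0x7c]=0xfa, sp=0x7c
body[0] sub  r3, r1, #6 → r3=0xe0
body[1] mov  r4, r0 → r4=0x56
body[2] add  r4, r2, #59 → r4=0x5d
body[3] xor  r2, r0, r2 → r2=0x74
body[4] mov  r0, r2 → r0=0x74
body[5] xor  r0, r0, r2 → r0=0x00
body[6] xor  r4, r3, r1 → r4=0x06
body[7] sub  r1, r3, r1 → r1=0xfa
epilogue: pop r4=0xfa, sp=0x7d
epilogue: pop r1=0xe6, sp=0x7e
epilogue: pop r0=0x56, sp=0x7f
r2 is caller-saved → body value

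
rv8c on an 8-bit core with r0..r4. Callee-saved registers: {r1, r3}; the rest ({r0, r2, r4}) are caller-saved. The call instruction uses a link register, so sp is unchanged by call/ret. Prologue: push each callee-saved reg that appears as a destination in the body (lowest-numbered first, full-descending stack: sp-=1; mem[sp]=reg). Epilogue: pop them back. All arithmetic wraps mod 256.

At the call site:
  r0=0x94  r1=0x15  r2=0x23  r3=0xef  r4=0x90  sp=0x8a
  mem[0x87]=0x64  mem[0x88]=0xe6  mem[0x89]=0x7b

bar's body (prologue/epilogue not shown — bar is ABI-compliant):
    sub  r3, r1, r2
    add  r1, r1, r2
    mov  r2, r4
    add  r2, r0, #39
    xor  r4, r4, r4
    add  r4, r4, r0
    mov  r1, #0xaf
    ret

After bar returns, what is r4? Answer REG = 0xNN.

REG = 0x94

prologue: push r1 → mem[0x89]=0x15, sp=0x89
prologue: push r3 → mem[0x88]=0xef, sp=0x88
body[0] sub  r3, r1, r2 → r3=0xf2
body[1] add  r1, r1, r2 → r1=0x38
body[2] mov  r2, r4 → r2=0x90
body[3] add  r2, r0, #39 → r2=0xbb
body[4] xor  r4, r4, r4 → r4=0x00
body[5] add  r4, r4, r0 → r4=0x94
body[6] mov  r1, #0xaf → r1=0xaf
epilogue: pop r3=0xef, sp=0x89
epilogue: pop r1=0x15, sp=0x8a
r4 is caller-saved → body value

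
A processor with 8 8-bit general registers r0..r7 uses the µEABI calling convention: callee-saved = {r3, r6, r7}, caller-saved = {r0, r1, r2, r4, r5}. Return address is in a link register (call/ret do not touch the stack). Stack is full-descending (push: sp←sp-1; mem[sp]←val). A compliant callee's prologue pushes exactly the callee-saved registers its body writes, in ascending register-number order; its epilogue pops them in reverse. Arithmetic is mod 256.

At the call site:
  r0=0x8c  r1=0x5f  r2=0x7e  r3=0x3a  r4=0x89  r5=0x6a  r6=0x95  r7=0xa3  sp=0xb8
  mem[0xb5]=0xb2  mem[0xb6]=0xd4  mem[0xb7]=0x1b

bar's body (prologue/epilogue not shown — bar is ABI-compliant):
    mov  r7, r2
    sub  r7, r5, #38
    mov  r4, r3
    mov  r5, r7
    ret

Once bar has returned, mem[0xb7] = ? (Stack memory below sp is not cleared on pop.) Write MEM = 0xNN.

MEM = 0xa3

prologue: push r7 → mem[0xb7]=0xa3, sp=0xb7
body[0] mov  r7, r2 → r7=0x7e
body[1] sub  r7, r5, #38 → r7=0x44
body[2] mov  r4, r3 → r4=0x3a
body[3] mov  r5, r7 → r5=0x44
epilogue: pop r7=0xa3, sp=0xb8
prologue pushed ['r7'] at ['0xb7']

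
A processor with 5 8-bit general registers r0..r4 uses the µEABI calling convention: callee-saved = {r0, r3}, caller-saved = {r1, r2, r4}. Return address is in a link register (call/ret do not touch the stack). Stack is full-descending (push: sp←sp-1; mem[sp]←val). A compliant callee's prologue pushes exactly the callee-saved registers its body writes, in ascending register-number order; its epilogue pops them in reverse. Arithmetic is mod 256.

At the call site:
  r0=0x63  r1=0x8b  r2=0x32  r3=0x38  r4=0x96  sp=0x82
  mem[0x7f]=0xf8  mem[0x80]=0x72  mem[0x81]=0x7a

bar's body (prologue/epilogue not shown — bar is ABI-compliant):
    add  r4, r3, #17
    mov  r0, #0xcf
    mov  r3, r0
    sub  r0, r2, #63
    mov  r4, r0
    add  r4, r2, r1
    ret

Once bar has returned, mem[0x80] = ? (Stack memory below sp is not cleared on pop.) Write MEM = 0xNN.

MEM = 0x38

prologue: push r0 -> mem[0x81]=0x63, sp=0x81
prologue: push r3 -> mem[0x80]=0x38, sp=0x80
body[0] add  r4, r3, #17 -> r4=0x49
body[1] mov  r0, #0xcf -> r0=0xcf
body[2] mov  r3, r0 -> r3=0xcf
body[3] sub  r0, r2, #63 -> r0=0xf3
body[4] mov  r4, r0 -> r4=0xf3
body[5] add  r4, r2, r1 -> r4=0xbd
epilogue: pop r3=0x38, sp=0x81
epilogue: pop r0=0x63, sp=0x82
prologue pushed ['r0', 'r3'] at ['0x81', '0x80']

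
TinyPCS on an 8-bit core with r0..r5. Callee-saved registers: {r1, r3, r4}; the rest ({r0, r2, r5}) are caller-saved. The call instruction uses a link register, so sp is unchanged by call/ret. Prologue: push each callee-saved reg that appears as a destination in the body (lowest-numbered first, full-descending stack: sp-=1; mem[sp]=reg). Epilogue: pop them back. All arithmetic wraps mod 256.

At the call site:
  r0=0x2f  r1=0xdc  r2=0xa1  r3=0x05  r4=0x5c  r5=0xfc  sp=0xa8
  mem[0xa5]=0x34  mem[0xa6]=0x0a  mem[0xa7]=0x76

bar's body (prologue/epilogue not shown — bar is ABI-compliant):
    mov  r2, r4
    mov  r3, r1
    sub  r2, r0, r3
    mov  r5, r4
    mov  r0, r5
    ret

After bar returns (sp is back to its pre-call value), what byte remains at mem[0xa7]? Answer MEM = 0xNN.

prologue: push r3 -> mem[0xa7]=0x05, sp=0xa7
body[0] mov  r2, r4 -> r2=0x5c
body[1] mov  r3, r1 -> r3=0xdc
body[2] sub  r2, r0, r3 -> r2=0x53
body[3] mov  r5, r4 -> r5=0x5c
body[4] mov  r0, r5 -> r0=0x5c
epilogue: pop r3=0x05, sp=0xa8
prologue pushed ['r3'] at ['0xa7']

MEM = 0x05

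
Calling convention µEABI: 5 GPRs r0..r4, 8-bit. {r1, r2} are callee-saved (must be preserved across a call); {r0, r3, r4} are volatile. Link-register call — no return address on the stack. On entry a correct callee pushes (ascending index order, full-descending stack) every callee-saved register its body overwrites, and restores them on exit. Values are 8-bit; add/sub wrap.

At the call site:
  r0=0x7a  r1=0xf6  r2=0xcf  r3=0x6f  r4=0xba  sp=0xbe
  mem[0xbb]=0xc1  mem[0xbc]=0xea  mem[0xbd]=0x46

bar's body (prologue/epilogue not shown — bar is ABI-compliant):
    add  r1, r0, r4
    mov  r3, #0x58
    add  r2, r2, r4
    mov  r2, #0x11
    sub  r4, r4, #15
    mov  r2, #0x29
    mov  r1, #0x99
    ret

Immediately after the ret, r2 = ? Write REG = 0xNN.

REG = 0xcf

prologue: push r1 → mem[0xbd]=0xf6, sp=0xbd
prologue: push r2 → mem[0xbc]=0xcf, sp=0xbc
body[0] add  r1, r0, r4 → r1=0x34
body[1] mov  r3, #0x58 → r3=0x58
body[2] add  r2, r2, r4 → r2=0x89
body[3] mov  r2, #0x11 → r2=0x11
body[4] sub  r4, r4, #15 → r4=0xab
body[5] mov  r2, #0x29 → r2=0x29
body[6] mov  r1, #0x99 → r1=0x99
epilogue: pop r2=0xcf, sp=0xbd
epilogue: pop r1=0xf6, sp=0xbe
r2 is callee-saved → restored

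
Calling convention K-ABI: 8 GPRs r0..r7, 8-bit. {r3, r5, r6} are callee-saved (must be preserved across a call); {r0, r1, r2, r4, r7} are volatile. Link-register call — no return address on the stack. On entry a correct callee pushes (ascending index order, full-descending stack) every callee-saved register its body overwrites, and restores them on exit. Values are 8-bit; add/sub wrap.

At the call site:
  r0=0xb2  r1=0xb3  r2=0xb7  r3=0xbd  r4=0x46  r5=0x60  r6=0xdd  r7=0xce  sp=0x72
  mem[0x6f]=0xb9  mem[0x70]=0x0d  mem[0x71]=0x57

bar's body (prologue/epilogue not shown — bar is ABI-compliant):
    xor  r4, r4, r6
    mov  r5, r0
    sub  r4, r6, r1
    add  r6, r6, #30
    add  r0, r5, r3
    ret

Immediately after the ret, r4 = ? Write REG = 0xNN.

prologue: push r5 -> mem[0x71]=0x60, sp=0x71
prologue: push r6 -> mem[0x70]=0xdd, sp=0x70
body[0] xor  r4, r4, r6 -> r4=0x9b
body[1] mov  r5, r0 -> r5=0xb2
body[2] sub  r4, r6, r1 -> r4=0x2a
body[3] add  r6, r6, #30 -> r6=0xfb
body[4] add  r0, r5, r3 -> r0=0x6f
epilogue: pop r6=0xdd, sp=0x71
epilogue: pop r5=0x60, sp=0x72
r4 is caller-saved -> body value

REG = 0x2a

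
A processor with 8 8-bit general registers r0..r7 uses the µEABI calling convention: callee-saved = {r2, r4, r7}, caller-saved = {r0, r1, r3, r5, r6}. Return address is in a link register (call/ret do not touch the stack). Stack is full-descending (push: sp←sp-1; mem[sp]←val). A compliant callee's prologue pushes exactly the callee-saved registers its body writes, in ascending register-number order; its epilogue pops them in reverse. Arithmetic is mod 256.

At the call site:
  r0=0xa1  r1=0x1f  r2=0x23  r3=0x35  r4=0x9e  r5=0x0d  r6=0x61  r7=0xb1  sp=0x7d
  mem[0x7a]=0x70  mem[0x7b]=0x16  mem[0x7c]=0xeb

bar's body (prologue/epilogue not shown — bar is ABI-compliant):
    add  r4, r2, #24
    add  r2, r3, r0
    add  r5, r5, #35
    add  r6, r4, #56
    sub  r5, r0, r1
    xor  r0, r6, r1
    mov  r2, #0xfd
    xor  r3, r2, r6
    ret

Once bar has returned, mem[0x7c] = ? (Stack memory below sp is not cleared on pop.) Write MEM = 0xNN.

MEM = 0x23

prologue: push r2 -> mem[0x7c]=0x23, sp=0x7c
prologue: push r4 -> mem[0x7b]=0x9e, sp=0x7b
body[0] add  r4, r2, #24 -> r4=0x3b
body[1] add  r2, r3, r0 -> r2=0xd6
body[2] add  r5, r5, #35 -> r5=0x30
body[3] add  r6, r4, #56 -> r6=0x73
body[4] sub  r5, r0, r1 -> r5=0x82
body[5] xor  r0, r6, r1 -> r0=0x6c
body[6] mov  r2, #0xfd -> r2=0xfd
body[7] xor  r3, r2, r6 -> r3=0x8e
epilogue: pop r4=0x9e, sp=0x7c
epilogue: pop r2=0x23, sp=0x7d
prologue pushed ['r2', 'r4'] at ['0x7c', '0x7b']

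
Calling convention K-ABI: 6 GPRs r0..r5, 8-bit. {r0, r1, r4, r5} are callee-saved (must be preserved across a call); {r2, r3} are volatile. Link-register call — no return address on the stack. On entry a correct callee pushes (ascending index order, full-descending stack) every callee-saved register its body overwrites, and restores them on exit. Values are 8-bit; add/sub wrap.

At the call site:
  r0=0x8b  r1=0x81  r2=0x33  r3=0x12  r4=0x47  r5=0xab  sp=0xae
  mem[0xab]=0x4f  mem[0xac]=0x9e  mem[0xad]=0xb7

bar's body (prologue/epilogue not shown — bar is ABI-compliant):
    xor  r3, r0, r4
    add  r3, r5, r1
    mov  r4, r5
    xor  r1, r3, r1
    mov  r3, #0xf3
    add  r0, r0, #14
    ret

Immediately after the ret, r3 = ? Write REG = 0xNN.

prologue: push r0 → mem[0xad]=0x8b, sp=0xad
prologue: push r1 → mem[0xac]=0x81, sp=0xac
prologue: push r4 → mem[0xab]=0x47, sp=0xab
body[0] xor  r3, r0, r4 → r3=0xcc
body[1] add  r3, r5, r1 → r3=0x2c
body[2] mov  r4, r5 → r4=0xab
body[3] xor  r1, r3, r1 → r1=0xad
body[4] mov  r3, #0xf3 → r3=0xf3
body[5] add  r0, r0, #14 → r0=0x99
epilogue: pop r4=0x47, sp=0xac
epilogue: pop r1=0x81, sp=0xad
epilogue: pop r0=0x8b, sp=0xae
r3 is caller-saved → body value

REG = 0xf3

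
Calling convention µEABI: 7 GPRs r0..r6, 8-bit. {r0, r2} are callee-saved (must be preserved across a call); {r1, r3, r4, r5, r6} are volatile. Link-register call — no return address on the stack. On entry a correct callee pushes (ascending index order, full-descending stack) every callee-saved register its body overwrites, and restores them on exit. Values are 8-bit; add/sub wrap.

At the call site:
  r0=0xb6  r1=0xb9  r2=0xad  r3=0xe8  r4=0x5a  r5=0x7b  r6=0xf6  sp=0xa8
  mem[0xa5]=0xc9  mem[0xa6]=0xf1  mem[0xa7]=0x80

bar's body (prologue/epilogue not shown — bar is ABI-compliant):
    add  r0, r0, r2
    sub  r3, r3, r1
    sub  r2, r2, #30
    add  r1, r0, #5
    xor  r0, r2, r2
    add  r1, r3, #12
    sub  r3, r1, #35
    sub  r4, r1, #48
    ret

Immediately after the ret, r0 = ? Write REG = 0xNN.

REG = 0xb6

prologue: push r0 → mem[0xa7]=0xb6, sp=0xa7
prologue: push r2 → mem[0xa6]=0xad, sp=0xa6
body[0] add  r0, r0, r2 → r0=0x63
body[1] sub  r3, r3, r1 → r3=0x2f
body[2] sub  r2, r2, #30 → r2=0x8f
body[3] add  r1, r0, #5 → r1=0x68
body[4] xor  r0, r2, r2 → r0=0x00
body[5] add  r1, r3, #12 → r1=0x3b
body[6] sub  r3, r1, #35 → r3=0x18
body[7] sub  r4, r1, #48 → r4=0x0b
epilogue: pop r2=0xad, sp=0xa7
epilogue: pop r0=0xb6, sp=0xa8
r0 is callee-saved → restored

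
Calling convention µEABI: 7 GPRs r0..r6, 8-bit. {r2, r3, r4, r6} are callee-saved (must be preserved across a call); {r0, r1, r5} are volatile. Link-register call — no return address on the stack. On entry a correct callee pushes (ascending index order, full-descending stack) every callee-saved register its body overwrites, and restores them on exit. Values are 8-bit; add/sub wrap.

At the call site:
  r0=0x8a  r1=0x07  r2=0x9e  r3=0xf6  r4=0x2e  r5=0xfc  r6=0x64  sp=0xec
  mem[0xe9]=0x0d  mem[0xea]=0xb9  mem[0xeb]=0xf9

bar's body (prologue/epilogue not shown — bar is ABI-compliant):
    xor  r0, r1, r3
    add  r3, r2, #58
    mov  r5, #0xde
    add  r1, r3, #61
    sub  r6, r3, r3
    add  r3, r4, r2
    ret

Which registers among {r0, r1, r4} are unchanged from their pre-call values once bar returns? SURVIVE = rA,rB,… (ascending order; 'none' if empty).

SURVIVE = r4

prologue: push r3 → mem[0xeb]=0xf6, sp=0xeb
prologue: push r6 → mem[0xea]=0x64, sp=0xea
body[0] xor  r0, r1, r3 → r0=0xf1
body[1] add  r3, r2, #58 → r3=0xd8
body[2] mov  r5, #0xde → r5=0xde
body[3] add  r1, r3, #61 → r1=0x15
body[4] sub  r6, r3, r3 → r6=0x00
body[5] add  r3, r4, r2 → r3=0xcc
epilogue: pop r6=0x64, sp=0xeb
epilogue: pop r3=0xf6, sp=0xec
r0: caller-saved, written=True
r1: caller-saved, written=True
r4: callee-saved, written=False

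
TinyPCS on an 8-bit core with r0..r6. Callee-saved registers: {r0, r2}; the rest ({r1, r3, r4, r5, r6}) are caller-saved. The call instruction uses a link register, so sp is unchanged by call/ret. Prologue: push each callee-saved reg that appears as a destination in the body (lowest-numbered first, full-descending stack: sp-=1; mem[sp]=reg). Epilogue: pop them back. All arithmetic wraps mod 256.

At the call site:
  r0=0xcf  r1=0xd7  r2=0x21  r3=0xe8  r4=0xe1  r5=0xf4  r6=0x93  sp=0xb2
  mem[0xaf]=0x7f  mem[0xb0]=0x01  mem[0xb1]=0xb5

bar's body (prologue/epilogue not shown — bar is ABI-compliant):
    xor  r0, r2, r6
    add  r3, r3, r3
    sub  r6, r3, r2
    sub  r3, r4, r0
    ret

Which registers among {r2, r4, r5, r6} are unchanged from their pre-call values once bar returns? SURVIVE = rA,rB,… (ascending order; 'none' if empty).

SURVIVE = r2,r4,r5

prologue: push r0 -> mem[0xb1]=0xcf, sp=0xb1
body[0] xor  r0, r2, r6 -> r0=0xb2
body[1] add  r3, r3, r3 -> r3=0xd0
body[2] sub  r6, r3, r2 -> r6=0xaf
body[3] sub  r3, r4, r0 -> r3=0x2f
epilogue: pop r0=0xcf, sp=0xb2
r2: callee-saved, written=False
r4: caller-saved, written=False
r5: caller-saved, written=False
r6: caller-saved, written=True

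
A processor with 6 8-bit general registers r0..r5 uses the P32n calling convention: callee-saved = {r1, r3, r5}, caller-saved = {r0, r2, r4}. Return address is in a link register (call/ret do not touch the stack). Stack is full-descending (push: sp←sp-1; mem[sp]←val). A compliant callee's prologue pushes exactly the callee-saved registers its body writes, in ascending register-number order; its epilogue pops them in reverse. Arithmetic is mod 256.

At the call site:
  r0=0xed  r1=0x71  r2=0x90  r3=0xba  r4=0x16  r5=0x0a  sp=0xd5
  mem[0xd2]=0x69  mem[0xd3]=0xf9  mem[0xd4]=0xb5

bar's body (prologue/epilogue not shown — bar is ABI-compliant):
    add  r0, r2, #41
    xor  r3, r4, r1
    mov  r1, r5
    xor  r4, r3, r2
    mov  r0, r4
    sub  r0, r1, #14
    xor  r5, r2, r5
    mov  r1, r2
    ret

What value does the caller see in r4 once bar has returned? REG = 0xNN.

REG = 0xf7

prologue: push r1 -> mem[0xd4]=0x71, sp=0xd4
prologue: push r3 -> mem[0xd3]=0xba, sp=0xd3
prologue: push r5 -> mem[0xd2]=0x0a, sp=0xd2
body[0] add  r0, r2, #41 -> r0=0xb9
body[1] xor  r3, r4, r1 -> r3=0x67
body[2] mov  r1, r5 -> r1=0x0a
body[3] xor  r4, r3, r2 -> r4=0xf7
body[4] mov  r0, r4 -> r0=0xf7
body[5] sub  r0, r1, #14 -> r0=0xfc
body[6] xor  r5, r2, r5 -> r5=0x9a
body[7] mov  r1, r2 -> r1=0x90
epilogue: pop r5=0x0a, sp=0xd3
epilogue: pop r3=0xba, sp=0xd4
epilogue: pop r1=0x71, sp=0xd5
r4 is caller-saved -> body value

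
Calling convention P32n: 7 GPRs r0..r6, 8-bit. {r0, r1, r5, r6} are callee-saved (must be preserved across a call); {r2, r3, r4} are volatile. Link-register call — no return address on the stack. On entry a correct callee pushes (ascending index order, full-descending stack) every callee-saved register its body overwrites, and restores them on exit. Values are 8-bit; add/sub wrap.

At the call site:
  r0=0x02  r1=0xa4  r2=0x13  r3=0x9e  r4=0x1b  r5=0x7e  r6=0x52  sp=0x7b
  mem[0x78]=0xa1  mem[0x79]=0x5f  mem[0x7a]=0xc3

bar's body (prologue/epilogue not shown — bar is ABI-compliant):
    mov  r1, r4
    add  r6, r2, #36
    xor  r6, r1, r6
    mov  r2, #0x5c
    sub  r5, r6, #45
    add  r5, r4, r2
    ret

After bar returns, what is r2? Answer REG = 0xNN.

prologue: push r1 → mem[0x7a]=0xa4, sp=0x7a
prologue: push r5 → mem[0x79]=0x7e, sp=0x79
prologue: push r6 → mem[0x78]=0x52, sp=0x78
body[0] mov  r1, r4 → r1=0x1b
body[1] add  r6, r2, #36 → r6=0x37
body[2] xor  r6, r1, r6 → r6=0x2c
body[3] mov  r2, #0x5c → r2=0x5c
body[4] sub  r5, r6, #45 → r5=0xff
body[5] add  r5, r4, r2 → r5=0x77
epilogue: pop r6=0x52, sp=0x79
epilogue: pop r5=0x7e, sp=0x7a
epilogue: pop r1=0xa4, sp=0x7b
r2 is caller-saved → body value

REG = 0x5c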